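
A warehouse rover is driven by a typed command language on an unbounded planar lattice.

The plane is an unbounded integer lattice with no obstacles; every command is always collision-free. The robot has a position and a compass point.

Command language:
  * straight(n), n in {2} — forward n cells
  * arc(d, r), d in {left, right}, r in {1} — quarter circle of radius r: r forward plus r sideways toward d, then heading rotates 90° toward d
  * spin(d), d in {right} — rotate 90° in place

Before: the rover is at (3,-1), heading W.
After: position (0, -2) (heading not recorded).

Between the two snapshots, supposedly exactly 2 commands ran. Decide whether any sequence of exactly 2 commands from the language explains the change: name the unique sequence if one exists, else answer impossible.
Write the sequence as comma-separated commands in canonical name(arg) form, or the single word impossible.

straight(2), arc(left, 1)

key: running arc(left, 1) before straight(2) would end elsewhere — order is forced
initial: at (3,-1), heading W
t=1 straight(2) ⇒ at (1,-1), heading W
t=2 arc(left, 1) ⇒ at (0,-2), heading S
all 16 alternatives checked — unique.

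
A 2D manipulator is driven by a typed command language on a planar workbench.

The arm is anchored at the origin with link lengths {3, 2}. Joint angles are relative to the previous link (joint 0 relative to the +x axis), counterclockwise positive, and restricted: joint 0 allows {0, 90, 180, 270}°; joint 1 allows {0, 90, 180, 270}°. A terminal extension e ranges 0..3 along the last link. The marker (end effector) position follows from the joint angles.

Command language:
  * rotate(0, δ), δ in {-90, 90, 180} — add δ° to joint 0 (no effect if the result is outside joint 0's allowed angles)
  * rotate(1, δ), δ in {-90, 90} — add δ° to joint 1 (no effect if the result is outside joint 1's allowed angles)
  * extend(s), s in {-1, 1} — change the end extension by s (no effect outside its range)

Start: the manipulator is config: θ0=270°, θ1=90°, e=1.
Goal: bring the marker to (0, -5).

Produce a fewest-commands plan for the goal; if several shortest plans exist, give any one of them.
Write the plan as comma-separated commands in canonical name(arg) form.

from: config: θ0=270°, θ1=90°, e=1
[1] after extend(-1): config: θ0=270°, θ1=90°, e=0
[2] after rotate(1, -90): config: θ0=270°, θ1=0°, e=0
no 1-step plan works, so 2 is optimal.

extend(-1), rotate(1, -90)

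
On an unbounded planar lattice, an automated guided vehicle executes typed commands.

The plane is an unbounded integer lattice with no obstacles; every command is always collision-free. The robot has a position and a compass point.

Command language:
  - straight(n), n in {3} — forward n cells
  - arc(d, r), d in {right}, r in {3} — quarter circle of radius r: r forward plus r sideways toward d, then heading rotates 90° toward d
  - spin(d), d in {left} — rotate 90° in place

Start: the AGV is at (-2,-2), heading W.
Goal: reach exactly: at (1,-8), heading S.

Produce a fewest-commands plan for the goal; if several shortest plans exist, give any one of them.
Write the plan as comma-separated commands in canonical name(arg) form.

start: at (-2,-2), heading W
1. spin(left) → at (-2,-2), heading S
2. straight(3) → at (-2,-5), heading S
3. spin(left) → at (-2,-5), heading E
4. arc(right, 3) → at (1,-8), heading S
shorter routes all fall short; 4 is best.

spin(left), straight(3), spin(left), arc(right, 3)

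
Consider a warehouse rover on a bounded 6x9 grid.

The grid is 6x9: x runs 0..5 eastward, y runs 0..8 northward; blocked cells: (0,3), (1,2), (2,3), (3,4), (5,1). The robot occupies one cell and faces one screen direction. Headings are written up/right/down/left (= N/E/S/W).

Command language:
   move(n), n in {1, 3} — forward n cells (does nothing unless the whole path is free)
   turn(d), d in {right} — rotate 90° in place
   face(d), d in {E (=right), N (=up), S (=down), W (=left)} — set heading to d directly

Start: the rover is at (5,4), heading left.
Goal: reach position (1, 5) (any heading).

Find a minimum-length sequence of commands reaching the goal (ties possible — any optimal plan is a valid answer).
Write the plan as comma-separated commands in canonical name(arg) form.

begin: at (5,4), heading left
step 1 (move(1)): at (4,4), heading left
step 2 (turn(right)): at (4,4), heading up
step 3 (move(1)): at (4,5), heading up
step 4 (face(W)): at (4,5), heading left
step 5 (move(3)): at (1,5), heading left
no 4-step plan works, so 5 is optimal.

move(1), turn(right), move(1), face(W), move(3)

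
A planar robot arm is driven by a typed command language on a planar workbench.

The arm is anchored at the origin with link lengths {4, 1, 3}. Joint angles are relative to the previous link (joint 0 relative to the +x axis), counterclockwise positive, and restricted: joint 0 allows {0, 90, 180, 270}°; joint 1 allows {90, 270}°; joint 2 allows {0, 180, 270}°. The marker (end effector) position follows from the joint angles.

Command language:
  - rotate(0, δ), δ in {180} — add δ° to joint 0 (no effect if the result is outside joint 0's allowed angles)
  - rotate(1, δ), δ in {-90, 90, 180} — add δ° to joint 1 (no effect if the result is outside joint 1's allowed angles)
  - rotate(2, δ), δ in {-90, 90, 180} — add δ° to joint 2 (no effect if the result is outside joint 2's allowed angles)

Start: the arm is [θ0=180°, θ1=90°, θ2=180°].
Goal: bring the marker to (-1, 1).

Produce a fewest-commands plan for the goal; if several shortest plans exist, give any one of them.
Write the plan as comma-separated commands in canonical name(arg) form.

start: [θ0=180°, θ1=90°, θ2=180°]
[1] after rotate(2, 90): [θ0=180°, θ1=90°, θ2=270°]
[2] after rotate(1, 180): [θ0=180°, θ1=270°, θ2=270°]
minimal: 2 command(s), checked below 2.

rotate(2, 90), rotate(1, 180)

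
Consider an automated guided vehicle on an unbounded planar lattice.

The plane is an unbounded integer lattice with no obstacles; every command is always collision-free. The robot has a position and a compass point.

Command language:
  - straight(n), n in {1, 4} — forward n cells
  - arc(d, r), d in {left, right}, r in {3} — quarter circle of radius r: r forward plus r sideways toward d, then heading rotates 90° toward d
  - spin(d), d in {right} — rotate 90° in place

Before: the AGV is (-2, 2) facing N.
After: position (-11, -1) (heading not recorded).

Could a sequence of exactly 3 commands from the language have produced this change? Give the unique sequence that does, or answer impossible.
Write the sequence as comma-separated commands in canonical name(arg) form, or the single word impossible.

arc(left, 3), arc(left, 3), arc(right, 3)

key: order matters: swapping arc(left, 3) and arc(right, 3) lands elsewhere
begin: (-2, 2) facing N
[1] after arc(left, 3): (-5, 5) facing W
[2] after arc(left, 3): (-8, 2) facing S
[3] after arc(right, 3): (-11, -1) facing W
no other 3-command option fits: unique.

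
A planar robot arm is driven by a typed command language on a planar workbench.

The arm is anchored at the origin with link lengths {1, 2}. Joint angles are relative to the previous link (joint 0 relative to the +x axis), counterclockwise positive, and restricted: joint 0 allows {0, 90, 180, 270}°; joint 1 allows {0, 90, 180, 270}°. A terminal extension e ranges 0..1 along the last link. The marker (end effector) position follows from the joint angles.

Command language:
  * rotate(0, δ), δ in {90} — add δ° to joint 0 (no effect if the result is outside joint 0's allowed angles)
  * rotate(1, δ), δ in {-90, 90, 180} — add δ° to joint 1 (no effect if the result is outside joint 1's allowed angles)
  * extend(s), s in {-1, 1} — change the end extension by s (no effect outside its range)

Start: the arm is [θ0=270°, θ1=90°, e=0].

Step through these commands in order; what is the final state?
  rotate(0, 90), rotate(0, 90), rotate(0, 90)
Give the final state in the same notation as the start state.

[θ0=180°, θ1=90°, e=0]

from: [θ0=270°, θ1=90°, e=0]
[1] after rotate(0, 90): [θ0=0°, θ1=90°, e=0]
[2] after rotate(0, 90): [θ0=90°, θ1=90°, e=0]
[3] after rotate(0, 90): [θ0=180°, θ1=90°, e=0]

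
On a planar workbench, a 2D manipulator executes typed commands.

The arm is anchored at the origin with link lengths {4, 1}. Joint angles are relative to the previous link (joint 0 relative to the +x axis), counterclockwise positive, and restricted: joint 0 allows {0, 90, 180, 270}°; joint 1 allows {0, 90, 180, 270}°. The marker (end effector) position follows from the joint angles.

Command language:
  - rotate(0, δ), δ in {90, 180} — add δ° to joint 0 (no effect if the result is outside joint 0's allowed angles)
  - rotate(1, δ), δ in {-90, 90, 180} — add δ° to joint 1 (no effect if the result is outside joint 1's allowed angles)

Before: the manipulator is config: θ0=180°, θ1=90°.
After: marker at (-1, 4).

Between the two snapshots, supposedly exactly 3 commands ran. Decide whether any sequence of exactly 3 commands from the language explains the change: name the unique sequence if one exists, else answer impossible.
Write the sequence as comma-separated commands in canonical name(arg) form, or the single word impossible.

rotate(0, 90), rotate(0, 90), rotate(0, 90)

begin: config: θ0=180°, θ1=90°
t=1 rotate(0, 90) ⇒ config: θ0=270°, θ1=90°
t=2 rotate(0, 90) ⇒ config: θ0=0°, θ1=90°
t=3 rotate(0, 90) ⇒ config: θ0=90°, θ1=90°
no other 3-command option fits: unique.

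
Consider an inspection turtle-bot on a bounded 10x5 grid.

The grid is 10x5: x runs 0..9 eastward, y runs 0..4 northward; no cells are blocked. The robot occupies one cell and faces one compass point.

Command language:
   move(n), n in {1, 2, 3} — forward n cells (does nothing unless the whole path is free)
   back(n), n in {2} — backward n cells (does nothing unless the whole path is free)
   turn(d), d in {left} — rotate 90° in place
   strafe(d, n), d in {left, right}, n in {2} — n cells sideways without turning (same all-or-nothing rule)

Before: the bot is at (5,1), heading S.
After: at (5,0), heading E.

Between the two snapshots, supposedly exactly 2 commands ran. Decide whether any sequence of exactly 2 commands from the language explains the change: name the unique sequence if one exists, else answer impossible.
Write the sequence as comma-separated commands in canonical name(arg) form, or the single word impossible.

move(1), turn(left)

key: running turn(left) before move(1) would end elsewhere — order is forced
initial: at (5,1), heading S
t=1 move(1) ⇒ at (5,0), heading S
t=2 turn(left) ⇒ at (5,0), heading E
no rival 2-sequence matches.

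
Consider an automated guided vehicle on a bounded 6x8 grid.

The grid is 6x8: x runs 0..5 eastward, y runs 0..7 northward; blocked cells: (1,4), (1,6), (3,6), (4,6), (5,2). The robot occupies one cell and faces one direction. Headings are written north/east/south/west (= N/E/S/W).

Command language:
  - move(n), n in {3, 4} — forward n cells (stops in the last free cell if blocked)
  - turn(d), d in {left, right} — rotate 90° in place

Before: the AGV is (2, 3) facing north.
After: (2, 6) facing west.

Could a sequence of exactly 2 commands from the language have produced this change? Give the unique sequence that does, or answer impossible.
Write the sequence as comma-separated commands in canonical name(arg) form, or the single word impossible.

move(3), turn(left)

key: running turn(left) before move(3) would end elsewhere — order is forced
begin: (2, 3) facing north
1. move(3) → (2, 6) facing north
2. turn(left) → (2, 6) facing west
no rival 2-sequence matches.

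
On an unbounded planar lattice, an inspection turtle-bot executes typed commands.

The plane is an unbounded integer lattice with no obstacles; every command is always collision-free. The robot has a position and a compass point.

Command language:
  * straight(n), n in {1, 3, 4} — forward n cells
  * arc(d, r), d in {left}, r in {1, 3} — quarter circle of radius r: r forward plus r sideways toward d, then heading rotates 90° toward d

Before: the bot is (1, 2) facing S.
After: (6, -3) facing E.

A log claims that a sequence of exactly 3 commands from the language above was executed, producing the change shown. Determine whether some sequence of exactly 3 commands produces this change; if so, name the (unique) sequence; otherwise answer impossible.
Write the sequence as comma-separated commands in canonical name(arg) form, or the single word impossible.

key: cell and facing (now E) both changed — the 3 commands mix motion and turning
start: (1, 2) facing S
step 1 (straight(4)): (1, -2) facing S
step 2 (arc(left, 1)): (2, -3) facing E
step 3 (straight(4)): (6, -3) facing E
uniquely the one of 125 3-step routes that fits.

straight(4), arc(left, 1), straight(4)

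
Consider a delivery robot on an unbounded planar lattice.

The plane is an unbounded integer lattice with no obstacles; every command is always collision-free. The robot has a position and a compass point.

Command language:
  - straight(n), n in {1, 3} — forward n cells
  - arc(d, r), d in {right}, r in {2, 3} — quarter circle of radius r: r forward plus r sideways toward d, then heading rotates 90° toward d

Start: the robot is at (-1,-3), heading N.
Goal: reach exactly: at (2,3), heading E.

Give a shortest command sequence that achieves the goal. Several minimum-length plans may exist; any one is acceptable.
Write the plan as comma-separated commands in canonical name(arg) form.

t0: at (-1,-3), heading N
[1] after straight(3): at (-1,0), heading N
[2] after arc(right, 3): at (2,3), heading E
no 1-step plan works, so 2 is optimal.

straight(3), arc(right, 3)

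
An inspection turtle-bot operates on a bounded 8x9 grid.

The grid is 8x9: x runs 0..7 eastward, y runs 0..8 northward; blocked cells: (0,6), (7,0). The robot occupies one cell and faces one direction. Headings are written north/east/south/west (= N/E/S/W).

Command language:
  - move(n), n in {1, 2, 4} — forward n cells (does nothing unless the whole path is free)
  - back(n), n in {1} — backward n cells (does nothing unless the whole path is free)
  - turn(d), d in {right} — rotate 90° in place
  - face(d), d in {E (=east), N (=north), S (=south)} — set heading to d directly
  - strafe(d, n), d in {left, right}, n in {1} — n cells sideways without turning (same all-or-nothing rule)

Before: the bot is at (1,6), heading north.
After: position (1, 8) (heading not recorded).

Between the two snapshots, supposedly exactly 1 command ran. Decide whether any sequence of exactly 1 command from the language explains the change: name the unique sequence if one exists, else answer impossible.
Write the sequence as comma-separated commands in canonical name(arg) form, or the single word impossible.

t0: at (1,6), heading north
t=1 move(2) ⇒ at (1,8), heading north
uniquely the one of 10 1-step routes that fits.

move(2)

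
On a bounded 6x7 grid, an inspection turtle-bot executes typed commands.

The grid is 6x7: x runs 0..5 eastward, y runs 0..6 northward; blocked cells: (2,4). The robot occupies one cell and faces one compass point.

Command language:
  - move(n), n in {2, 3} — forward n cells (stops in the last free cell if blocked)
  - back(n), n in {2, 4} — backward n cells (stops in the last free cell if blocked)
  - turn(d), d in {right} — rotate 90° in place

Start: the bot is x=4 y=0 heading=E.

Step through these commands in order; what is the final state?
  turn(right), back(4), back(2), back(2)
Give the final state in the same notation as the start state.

x=4 y=6 heading=S

initial: x=4 y=0 heading=E
1. turn(right) → x=4 y=0 heading=S
2. back(4) → x=4 y=4 heading=S
3. back(2) → x=4 y=6 heading=S
4. back(2) → x=4 y=6 heading=S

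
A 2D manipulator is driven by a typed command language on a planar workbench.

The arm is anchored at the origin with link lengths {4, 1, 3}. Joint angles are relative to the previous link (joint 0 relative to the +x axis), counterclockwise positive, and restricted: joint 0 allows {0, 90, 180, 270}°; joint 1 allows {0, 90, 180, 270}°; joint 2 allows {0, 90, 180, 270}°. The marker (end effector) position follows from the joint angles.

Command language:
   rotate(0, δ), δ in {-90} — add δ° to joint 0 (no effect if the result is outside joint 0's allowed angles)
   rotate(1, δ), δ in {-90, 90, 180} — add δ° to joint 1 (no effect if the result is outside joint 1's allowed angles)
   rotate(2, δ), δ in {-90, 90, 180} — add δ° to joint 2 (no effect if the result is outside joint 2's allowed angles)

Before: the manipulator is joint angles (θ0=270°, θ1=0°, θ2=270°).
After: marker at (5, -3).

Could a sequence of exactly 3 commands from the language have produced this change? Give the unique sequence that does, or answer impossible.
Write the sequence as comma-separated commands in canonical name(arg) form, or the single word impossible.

initial: joint angles (θ0=270°, θ1=0°, θ2=270°)
t=1 rotate(0, -90) ⇒ joint angles (θ0=180°, θ1=0°, θ2=270°)
t=2 rotate(0, -90) ⇒ joint angles (θ0=90°, θ1=0°, θ2=270°)
t=3 rotate(0, -90) ⇒ joint angles (θ0=0°, θ1=0°, θ2=270°)
uniquely the one of 343 3-step routes that fits.

rotate(0, -90), rotate(0, -90), rotate(0, -90)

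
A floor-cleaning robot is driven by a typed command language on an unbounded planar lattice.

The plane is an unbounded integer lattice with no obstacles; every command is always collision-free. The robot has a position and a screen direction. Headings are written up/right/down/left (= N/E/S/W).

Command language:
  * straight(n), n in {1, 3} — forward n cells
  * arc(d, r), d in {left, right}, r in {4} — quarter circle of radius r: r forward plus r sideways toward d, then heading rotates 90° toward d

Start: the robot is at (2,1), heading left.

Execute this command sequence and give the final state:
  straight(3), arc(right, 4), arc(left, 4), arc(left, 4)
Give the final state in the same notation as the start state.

at (-13,5), heading down

start: at (2,1), heading left
step 1 (straight(3)): at (-1,1), heading left
step 2 (arc(right, 4)): at (-5,5), heading up
step 3 (arc(left, 4)): at (-9,9), heading left
step 4 (arc(left, 4)): at (-13,5), heading down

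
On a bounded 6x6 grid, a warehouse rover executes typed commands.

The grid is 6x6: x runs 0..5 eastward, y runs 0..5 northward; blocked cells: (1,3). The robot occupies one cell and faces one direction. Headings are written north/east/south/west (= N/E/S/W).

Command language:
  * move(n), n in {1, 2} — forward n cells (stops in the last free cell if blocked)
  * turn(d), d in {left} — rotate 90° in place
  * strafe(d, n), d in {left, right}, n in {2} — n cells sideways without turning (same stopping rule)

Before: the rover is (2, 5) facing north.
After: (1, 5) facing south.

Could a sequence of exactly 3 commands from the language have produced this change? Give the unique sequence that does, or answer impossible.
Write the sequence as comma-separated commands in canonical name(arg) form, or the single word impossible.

turn(left), move(1), turn(left)

key: cell and facing (now S) both changed — the 3 commands mix motion and turning
start: (2, 5) facing north
1. turn(left) → (2, 5) facing west
2. move(1) → (1, 5) facing west
3. turn(left) → (1, 5) facing south
no rival 3-sequence matches.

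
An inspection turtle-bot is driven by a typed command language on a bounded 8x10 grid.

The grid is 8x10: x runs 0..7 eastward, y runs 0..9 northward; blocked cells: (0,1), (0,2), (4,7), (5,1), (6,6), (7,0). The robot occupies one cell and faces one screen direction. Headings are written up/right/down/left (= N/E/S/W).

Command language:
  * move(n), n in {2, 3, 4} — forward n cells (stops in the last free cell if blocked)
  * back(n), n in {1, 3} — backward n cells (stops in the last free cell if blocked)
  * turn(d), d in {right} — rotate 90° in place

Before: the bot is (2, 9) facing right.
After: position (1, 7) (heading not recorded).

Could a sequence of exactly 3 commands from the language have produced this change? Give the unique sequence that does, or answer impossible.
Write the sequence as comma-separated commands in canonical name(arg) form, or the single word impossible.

back(1), turn(right), move(2)

key: running move(2) before back(1) would end elsewhere — order is forced
initial: (2, 9) facing right
step 1 (back(1)): (1, 9) facing right
step 2 (turn(right)): (1, 9) facing down
step 3 (move(2)): (1, 7) facing down
uniquely the one of 216 3-step routes that fits.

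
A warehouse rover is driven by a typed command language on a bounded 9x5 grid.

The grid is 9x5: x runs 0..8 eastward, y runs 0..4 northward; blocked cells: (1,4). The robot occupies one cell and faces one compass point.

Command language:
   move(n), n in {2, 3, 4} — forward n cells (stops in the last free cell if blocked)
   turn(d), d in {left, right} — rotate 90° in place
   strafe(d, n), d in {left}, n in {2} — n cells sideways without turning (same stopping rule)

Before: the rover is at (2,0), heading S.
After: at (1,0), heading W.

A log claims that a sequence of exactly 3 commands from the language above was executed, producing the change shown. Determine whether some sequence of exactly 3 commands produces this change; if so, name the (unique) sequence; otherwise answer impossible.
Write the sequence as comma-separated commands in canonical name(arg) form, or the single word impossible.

key: order matters: swapping strafe(left, 2) and move(3) lands elsewhere
start: at (2,0), heading S
t=1 strafe(left, 2) ⇒ at (4,0), heading S
t=2 turn(right) ⇒ at (4,0), heading W
t=3 move(3) ⇒ at (1,0), heading W
no other 3-command option fits: unique.

strafe(left, 2), turn(right), move(3)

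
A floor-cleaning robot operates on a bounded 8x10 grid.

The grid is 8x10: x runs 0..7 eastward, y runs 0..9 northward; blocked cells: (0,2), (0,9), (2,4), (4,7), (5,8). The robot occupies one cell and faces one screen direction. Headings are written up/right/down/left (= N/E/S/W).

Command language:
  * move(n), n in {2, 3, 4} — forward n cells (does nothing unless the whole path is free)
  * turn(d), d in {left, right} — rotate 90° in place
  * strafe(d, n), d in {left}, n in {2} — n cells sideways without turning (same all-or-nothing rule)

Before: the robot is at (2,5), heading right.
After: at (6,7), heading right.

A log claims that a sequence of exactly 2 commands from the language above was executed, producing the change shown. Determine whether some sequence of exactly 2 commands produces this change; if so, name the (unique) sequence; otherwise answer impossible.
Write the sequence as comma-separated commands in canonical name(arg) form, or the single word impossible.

move(4), strafe(left, 2)

key: running strafe(left, 2) before move(4) would end elsewhere — order is forced
begin: at (2,5), heading right
1. move(4) → at (6,5), heading right
2. strafe(left, 2) → at (6,7), heading right
uniquely the one of 36 2-step routes that fits.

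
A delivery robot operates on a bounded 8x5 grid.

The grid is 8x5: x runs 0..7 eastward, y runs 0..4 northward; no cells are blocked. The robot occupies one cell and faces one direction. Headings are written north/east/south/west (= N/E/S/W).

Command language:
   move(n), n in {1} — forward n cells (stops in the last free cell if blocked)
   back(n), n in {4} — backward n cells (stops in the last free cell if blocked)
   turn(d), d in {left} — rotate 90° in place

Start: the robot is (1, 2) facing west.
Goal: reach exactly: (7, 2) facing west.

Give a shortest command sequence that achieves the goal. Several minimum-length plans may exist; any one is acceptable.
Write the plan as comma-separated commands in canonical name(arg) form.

begin: (1, 2) facing west
t=1 back(4) ⇒ (5, 2) facing west
t=2 back(4) ⇒ (7, 2) facing west
nothing shorter than 2 reaches the goal.

back(4), back(4)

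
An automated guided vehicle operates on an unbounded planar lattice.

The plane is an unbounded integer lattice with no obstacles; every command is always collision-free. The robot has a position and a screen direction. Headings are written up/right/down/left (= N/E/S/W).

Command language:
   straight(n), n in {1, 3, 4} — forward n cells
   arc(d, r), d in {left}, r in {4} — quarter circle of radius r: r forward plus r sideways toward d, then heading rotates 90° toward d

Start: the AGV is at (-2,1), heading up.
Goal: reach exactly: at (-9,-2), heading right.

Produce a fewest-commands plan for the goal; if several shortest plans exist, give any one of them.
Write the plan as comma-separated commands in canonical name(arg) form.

straight(1), arc(left, 4), straight(3), arc(left, 4), arc(left, 4)

initial: at (-2,1), heading up
[1] after straight(1): at (-2,2), heading up
[2] after arc(left, 4): at (-6,6), heading left
[3] after straight(3): at (-9,6), heading left
[4] after arc(left, 4): at (-13,2), heading down
[5] after arc(left, 4): at (-9,-2), heading right
nothing shorter than 5 reaches the goal.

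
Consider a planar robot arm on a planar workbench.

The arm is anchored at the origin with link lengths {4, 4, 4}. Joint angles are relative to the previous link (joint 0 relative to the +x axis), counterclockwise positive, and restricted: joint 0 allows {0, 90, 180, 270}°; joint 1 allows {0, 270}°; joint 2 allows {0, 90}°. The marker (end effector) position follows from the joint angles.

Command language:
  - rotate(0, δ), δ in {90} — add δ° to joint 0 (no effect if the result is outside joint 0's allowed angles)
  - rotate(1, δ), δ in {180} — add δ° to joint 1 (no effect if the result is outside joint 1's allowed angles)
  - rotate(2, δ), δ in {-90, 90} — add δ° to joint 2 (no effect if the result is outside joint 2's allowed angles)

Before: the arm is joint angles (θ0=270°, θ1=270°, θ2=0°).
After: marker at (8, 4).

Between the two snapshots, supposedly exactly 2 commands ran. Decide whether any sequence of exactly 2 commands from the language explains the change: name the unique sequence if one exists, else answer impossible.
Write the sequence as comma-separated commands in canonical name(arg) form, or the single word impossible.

rotate(0, 90), rotate(0, 90)

start: joint angles (θ0=270°, θ1=270°, θ2=0°)
t=1 rotate(0, 90) ⇒ joint angles (θ0=0°, θ1=270°, θ2=0°)
t=2 rotate(0, 90) ⇒ joint angles (θ0=90°, θ1=270°, θ2=0°)
all 16 alternatives checked — unique.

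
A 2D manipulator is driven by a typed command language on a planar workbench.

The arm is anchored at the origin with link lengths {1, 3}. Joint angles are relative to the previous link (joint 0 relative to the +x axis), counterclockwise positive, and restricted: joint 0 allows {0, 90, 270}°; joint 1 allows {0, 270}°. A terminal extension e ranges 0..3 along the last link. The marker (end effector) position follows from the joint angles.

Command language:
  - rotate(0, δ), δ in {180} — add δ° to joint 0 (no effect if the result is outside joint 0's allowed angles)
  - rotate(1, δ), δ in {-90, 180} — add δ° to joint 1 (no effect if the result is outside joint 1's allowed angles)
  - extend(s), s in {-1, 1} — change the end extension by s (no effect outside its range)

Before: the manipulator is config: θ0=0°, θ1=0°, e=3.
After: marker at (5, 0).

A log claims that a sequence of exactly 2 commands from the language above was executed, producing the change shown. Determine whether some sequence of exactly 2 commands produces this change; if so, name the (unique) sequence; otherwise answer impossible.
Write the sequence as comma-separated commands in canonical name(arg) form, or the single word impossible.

t0: config: θ0=0°, θ1=0°, e=3
[1] after extend(-1): config: θ0=0°, θ1=0°, e=2
[2] after extend(-1): config: θ0=0°, θ1=0°, e=1
no rival 2-sequence matches.

extend(-1), extend(-1)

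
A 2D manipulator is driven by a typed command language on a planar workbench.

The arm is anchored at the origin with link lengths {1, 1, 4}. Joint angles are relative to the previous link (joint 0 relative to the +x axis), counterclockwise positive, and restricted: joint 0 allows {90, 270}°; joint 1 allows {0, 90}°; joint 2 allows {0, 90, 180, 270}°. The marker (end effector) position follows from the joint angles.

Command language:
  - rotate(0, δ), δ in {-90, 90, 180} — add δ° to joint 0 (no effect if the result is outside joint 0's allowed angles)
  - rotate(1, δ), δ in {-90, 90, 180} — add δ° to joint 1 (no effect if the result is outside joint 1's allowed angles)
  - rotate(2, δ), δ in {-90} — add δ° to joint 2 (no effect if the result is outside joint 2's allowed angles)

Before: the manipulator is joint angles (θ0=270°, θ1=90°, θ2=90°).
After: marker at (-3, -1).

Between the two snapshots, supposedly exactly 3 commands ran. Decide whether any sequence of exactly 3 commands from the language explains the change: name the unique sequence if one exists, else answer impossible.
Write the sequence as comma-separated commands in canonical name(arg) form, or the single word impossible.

t0: joint angles (θ0=270°, θ1=90°, θ2=90°)
1. rotate(2, -90) → joint angles (θ0=270°, θ1=90°, θ2=0°)
2. rotate(2, -90) → joint angles (θ0=270°, θ1=90°, θ2=270°)
3. rotate(2, -90) → joint angles (θ0=270°, θ1=90°, θ2=180°)
uniquely the one of 343 3-step routes that fits.

rotate(2, -90), rotate(2, -90), rotate(2, -90)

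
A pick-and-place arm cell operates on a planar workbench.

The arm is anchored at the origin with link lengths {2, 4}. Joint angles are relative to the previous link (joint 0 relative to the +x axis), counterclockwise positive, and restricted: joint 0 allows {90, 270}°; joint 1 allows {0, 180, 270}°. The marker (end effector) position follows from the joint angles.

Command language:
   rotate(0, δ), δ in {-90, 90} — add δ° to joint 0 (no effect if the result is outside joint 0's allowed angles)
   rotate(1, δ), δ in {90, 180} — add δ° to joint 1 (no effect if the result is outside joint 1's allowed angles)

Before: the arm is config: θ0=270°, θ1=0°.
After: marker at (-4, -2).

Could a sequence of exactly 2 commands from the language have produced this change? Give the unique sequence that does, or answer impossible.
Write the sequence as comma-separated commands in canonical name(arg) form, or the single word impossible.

key: order matters: swapping rotate(1, 180) and rotate(1, 90) lands elsewhere
from: config: θ0=270°, θ1=0°
1. rotate(1, 180) → config: θ0=270°, θ1=180°
2. rotate(1, 90) → config: θ0=270°, θ1=270°
uniquely the one of 16 2-step routes that fits.

rotate(1, 180), rotate(1, 90)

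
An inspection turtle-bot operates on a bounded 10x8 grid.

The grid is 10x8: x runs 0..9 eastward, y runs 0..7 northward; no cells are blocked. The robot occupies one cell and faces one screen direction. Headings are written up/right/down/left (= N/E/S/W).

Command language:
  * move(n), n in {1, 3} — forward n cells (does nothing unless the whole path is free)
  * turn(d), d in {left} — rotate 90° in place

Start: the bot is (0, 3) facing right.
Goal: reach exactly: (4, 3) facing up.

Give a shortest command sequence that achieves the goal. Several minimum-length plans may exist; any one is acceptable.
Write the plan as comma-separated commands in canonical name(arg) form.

move(3), move(1), turn(left)

t0: (0, 3) facing right
[1] after move(3): (3, 3) facing right
[2] after move(1): (4, 3) facing right
[3] after turn(left): (4, 3) facing up
minimal: 3 command(s), checked below 3.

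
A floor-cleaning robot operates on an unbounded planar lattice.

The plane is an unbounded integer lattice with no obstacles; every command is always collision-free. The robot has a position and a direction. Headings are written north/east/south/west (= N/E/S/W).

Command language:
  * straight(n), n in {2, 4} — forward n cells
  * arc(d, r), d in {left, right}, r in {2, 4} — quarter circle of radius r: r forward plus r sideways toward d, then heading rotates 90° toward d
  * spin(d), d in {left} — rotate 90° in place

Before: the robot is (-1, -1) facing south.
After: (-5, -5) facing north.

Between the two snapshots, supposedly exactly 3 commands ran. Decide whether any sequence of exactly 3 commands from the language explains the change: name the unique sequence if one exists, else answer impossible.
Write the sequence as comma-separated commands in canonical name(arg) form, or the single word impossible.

key: cell and facing (now N) both changed — the 3 commands mix motion and turning
start: (-1, -1) facing south
t=1 straight(4) ⇒ (-1, -5) facing south
t=2 arc(right, 2) ⇒ (-3, -7) facing west
t=3 arc(right, 2) ⇒ (-5, -5) facing north
all 343 alternatives checked — unique.

straight(4), arc(right, 2), arc(right, 2)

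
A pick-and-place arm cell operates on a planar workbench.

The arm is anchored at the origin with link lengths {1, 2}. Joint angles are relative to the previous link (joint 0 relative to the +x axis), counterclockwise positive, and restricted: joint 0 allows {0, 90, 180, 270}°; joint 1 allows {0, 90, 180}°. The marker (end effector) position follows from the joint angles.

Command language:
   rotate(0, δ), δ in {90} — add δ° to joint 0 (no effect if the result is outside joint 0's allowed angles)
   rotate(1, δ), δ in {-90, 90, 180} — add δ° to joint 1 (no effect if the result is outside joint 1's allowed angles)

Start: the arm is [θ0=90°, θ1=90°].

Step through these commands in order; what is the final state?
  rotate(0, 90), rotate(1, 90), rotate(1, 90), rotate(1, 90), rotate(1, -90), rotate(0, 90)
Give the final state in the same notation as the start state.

[θ0=270°, θ1=90°]

start: [θ0=90°, θ1=90°]
[1] after rotate(0, 90): [θ0=180°, θ1=90°]
[2] after rotate(1, 90): [θ0=180°, θ1=180°]
[3] after rotate(1, 90): [θ0=180°, θ1=180°]
[4] after rotate(1, 90): [θ0=180°, θ1=180°]
[5] after rotate(1, -90): [θ0=180°, θ1=90°]
[6] after rotate(0, 90): [θ0=270°, θ1=90°]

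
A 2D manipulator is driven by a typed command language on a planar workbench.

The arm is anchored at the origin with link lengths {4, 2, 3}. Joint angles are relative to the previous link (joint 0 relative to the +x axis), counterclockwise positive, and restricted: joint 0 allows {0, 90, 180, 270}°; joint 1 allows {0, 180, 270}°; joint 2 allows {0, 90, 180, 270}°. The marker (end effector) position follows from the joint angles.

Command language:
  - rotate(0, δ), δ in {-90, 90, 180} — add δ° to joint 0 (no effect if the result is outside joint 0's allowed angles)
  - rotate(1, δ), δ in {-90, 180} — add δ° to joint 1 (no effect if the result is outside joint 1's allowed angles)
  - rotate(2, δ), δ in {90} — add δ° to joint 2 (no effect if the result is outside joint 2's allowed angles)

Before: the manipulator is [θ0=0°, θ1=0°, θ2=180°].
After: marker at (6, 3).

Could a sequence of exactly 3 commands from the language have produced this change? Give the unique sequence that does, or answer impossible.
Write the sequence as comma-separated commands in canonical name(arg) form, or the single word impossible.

begin: [θ0=0°, θ1=0°, θ2=180°]
1. rotate(2, 90) → [θ0=0°, θ1=0°, θ2=270°]
2. rotate(2, 90) → [θ0=0°, θ1=0°, θ2=0°]
3. rotate(2, 90) → [θ0=0°, θ1=0°, θ2=90°]
all 216 alternatives checked — unique.

rotate(2, 90), rotate(2, 90), rotate(2, 90)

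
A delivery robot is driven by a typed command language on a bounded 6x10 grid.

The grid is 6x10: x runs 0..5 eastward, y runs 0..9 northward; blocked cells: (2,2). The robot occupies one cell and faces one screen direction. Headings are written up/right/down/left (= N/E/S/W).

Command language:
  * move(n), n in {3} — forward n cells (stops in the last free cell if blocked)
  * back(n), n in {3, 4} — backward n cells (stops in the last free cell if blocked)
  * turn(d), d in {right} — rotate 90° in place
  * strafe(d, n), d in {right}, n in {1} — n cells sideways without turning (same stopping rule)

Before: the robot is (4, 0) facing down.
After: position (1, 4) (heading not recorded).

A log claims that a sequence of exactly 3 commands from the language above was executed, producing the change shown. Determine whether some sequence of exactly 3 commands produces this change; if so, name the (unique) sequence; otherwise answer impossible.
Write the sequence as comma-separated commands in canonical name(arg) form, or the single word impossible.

back(4), turn(right), move(3)

key: order matters: swapping back(4) and move(3) lands elsewhere
initial: (4, 0) facing down
1. back(4) → (4, 4) facing down
2. turn(right) → (4, 4) facing left
3. move(3) → (1, 4) facing left
no rival 3-sequence matches.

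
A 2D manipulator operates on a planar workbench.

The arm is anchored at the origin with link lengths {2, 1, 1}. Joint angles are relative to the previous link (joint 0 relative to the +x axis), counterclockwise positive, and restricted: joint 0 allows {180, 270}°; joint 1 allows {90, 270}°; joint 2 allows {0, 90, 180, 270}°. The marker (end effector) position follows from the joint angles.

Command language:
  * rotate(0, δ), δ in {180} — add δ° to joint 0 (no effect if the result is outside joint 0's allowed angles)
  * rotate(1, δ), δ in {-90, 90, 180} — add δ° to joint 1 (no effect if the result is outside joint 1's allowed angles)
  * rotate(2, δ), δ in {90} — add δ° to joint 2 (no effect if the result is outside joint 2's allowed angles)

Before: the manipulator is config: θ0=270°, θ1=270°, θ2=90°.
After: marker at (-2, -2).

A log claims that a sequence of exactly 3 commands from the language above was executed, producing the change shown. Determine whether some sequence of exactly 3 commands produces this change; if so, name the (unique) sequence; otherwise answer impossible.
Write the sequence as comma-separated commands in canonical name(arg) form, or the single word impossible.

rotate(2, 90), rotate(2, 90), rotate(2, 90)

start: config: θ0=270°, θ1=270°, θ2=90°
1. rotate(2, 90) → config: θ0=270°, θ1=270°, θ2=180°
2. rotate(2, 90) → config: θ0=270°, θ1=270°, θ2=270°
3. rotate(2, 90) → config: θ0=270°, θ1=270°, θ2=0°
all 125 alternatives checked — unique.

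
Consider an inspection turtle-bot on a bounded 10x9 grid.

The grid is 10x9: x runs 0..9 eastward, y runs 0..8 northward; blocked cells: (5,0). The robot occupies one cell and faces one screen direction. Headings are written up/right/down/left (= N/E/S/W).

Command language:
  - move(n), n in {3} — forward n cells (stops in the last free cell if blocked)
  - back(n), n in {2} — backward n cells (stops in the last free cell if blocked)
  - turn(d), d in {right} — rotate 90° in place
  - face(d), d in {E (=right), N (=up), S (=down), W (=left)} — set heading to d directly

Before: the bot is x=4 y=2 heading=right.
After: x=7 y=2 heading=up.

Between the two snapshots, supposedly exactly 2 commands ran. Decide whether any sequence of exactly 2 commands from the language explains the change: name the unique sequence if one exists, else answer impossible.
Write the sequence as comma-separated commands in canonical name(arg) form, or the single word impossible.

move(3), face(N)

key: cell and facing (now N) both changed — the 2 commands mix motion and turning
initial: x=4 y=2 heading=right
step 1 (move(3)): x=7 y=2 heading=right
step 2 (face(N)): x=7 y=2 heading=up
uniquely the one of 49 2-step routes that fits.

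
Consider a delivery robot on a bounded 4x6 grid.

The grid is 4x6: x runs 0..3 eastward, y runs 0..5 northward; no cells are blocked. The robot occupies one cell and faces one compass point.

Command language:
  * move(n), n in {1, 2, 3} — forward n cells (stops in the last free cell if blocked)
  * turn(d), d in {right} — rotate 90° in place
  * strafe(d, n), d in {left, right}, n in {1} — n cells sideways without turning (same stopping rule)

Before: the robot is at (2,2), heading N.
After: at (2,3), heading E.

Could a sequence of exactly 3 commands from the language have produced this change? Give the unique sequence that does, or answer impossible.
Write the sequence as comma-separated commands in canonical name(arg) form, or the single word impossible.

key: position moved to (2,3) AND the heading swung to E — translation plus rotation needed
initial: at (2,2), heading N
1. move(2) → at (2,4), heading N
2. turn(right) → at (2,4), heading E
3. strafe(right, 1) → at (2,3), heading E
no other 3-command option fits: unique.

move(2), turn(right), strafe(right, 1)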